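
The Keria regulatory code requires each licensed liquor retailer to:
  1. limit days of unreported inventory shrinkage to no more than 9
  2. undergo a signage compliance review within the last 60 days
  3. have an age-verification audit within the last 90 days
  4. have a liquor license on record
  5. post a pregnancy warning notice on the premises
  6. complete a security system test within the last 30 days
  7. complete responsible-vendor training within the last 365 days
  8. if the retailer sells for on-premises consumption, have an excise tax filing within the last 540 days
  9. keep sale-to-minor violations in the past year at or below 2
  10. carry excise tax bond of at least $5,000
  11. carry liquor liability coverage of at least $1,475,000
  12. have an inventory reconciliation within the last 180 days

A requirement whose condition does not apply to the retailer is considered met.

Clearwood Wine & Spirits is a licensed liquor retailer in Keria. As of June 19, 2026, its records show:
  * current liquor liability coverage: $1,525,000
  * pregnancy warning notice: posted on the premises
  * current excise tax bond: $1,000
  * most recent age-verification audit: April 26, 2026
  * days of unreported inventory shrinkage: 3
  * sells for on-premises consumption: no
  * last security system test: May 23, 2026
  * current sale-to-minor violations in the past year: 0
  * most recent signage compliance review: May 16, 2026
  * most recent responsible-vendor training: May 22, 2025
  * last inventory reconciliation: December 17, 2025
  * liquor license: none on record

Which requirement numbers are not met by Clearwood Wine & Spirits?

1. days of unreported inventory shrinkage 3 ≤ 9 → met
2. signage compliance review 34 days ago vs limit 60 → met
3. age-verification audit 54 days ago vs limit 90 → met
4. liquor license absent → not met
5. pregnancy warning notice present → met
6. security system test 27 days ago vs limit 30 → met
7. responsible-vendor training 393 days ago vs limit 365 → not met
8. condition 'sells for on-premises consumption' does not hold → requirement n/a → met
9. sale-to-minor violations in the past year 0 ≤ 2 → met
10. excise tax bond $1,000 < $5,000 → not met
11. liquor liability coverage $1,525,000 ≥ $1,475,000 → met
12. inventory reconciliation 184 days ago vs limit 180 → not met
Not met: 4, 7, 10, 12

4, 7, 10, 12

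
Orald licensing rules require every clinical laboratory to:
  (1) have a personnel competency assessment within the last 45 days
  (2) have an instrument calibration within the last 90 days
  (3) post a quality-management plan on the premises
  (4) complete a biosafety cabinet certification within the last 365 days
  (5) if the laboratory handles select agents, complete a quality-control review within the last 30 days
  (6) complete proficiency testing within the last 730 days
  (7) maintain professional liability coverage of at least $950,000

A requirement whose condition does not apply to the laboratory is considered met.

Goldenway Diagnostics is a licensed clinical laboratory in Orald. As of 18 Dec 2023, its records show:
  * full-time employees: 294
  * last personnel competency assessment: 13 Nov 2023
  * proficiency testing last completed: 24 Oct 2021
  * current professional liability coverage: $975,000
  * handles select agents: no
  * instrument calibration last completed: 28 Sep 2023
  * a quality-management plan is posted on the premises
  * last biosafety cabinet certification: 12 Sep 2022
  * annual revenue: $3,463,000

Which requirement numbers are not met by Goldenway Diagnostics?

4, 6

1. personnel competency assessment 35 days ago vs limit 45 → met
2. instrument calibration 81 days ago vs limit 90 → met
3. quality-management plan present → met
4. biosafety cabinet certification 462 days ago vs limit 365 → not met
5. condition 'handles select agents' does not hold → requirement n/a → met
6. proficiency testing 785 days ago vs limit 730 → not met
7. professional liability coverage $975,000 ≥ $950,000 → met
Not met: 4, 6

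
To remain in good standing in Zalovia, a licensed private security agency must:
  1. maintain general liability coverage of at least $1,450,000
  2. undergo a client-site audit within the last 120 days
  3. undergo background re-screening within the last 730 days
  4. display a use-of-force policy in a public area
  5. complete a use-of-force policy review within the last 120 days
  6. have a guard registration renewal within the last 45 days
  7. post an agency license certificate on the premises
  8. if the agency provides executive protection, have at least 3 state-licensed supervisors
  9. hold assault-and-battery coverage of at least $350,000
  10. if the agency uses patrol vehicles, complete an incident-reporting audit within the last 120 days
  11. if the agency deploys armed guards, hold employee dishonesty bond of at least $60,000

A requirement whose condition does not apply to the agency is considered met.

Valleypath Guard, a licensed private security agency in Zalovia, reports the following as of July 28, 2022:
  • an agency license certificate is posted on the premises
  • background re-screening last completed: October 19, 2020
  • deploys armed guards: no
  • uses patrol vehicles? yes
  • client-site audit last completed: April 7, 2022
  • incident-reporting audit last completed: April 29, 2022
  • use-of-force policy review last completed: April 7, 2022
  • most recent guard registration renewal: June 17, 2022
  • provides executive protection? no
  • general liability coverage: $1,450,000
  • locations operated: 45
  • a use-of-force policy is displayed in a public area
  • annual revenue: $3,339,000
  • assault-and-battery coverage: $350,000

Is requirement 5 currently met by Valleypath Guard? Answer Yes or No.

5. use-of-force policy review 112 days ago vs limit 120 → met

Yes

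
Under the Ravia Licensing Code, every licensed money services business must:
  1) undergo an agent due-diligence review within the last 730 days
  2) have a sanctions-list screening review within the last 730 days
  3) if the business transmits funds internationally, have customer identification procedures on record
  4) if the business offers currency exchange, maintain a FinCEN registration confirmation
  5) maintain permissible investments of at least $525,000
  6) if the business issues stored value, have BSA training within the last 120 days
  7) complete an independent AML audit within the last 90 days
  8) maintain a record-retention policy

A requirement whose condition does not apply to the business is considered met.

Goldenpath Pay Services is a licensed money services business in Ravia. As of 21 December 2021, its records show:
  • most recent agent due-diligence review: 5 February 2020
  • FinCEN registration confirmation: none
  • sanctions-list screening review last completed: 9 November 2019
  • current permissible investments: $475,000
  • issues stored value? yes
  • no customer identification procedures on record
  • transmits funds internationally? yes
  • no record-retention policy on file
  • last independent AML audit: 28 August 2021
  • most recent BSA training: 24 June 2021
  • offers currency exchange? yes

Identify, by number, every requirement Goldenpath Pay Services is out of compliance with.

2, 3, 4, 5, 6, 7, 8

1. agent due-diligence review 685 days ago vs limit 730 → met
2. sanctions-list screening review 773 days ago vs limit 730 → not met
3. condition 'transmits funds internationally' holds; customer identification procedures absent → not met
4. condition 'offers currency exchange' holds; FinCEN registration confirmation absent → not met
5. permissible investments $475,000 < $525,000 → not met
6. condition 'issues stored value' holds; BSA training 180 days ago vs limit 120 → not met
7. independent AML audit 115 days ago vs limit 90 → not met
8. record-retention policy absent → not met
Not met: 2, 3, 4, 5, 6, 7, 8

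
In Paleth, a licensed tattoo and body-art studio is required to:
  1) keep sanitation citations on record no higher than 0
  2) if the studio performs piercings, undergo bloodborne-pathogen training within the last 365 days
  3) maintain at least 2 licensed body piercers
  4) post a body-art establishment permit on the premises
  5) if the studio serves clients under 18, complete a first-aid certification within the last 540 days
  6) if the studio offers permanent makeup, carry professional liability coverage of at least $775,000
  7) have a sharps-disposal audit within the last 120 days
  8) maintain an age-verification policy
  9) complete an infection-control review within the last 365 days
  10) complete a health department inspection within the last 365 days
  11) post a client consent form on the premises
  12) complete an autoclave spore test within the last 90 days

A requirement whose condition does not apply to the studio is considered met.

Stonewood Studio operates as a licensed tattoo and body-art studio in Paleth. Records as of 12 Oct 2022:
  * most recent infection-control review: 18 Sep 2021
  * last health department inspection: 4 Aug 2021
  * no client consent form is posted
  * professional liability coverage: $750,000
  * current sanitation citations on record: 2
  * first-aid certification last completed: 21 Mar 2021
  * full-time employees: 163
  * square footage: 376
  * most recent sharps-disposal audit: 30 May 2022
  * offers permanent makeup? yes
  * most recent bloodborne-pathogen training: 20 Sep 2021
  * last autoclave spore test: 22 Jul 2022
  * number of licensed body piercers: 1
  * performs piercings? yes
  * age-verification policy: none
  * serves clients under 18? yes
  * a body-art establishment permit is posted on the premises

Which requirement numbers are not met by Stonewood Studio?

1. sanitation citations on record 2 > 0 → not met
2. condition 'performs piercings' holds; bloodborne-pathogen training 387 days ago vs limit 365 → not met
3. licensed body piercers 1 < 2 → not met
4. body-art establishment permit present → met
5. condition 'serves clients under 18' holds; first-aid certification 570 days ago vs limit 540 → not met
6. condition 'offers permanent makeup' holds; professional liability coverage $750,000 < $775,000 → not met
7. sharps-disposal audit 135 days ago vs limit 120 → not met
8. age-verification policy absent → not met
9. infection-control review 389 days ago vs limit 365 → not met
10. health department inspection 434 days ago vs limit 365 → not met
11. client consent form absent → not met
12. autoclave spore test 82 days ago vs limit 90 → met
Not met: 1, 2, 3, 5, 6, 7, 8, 9, 10, 11

1, 2, 3, 5, 6, 7, 8, 9, 10, 11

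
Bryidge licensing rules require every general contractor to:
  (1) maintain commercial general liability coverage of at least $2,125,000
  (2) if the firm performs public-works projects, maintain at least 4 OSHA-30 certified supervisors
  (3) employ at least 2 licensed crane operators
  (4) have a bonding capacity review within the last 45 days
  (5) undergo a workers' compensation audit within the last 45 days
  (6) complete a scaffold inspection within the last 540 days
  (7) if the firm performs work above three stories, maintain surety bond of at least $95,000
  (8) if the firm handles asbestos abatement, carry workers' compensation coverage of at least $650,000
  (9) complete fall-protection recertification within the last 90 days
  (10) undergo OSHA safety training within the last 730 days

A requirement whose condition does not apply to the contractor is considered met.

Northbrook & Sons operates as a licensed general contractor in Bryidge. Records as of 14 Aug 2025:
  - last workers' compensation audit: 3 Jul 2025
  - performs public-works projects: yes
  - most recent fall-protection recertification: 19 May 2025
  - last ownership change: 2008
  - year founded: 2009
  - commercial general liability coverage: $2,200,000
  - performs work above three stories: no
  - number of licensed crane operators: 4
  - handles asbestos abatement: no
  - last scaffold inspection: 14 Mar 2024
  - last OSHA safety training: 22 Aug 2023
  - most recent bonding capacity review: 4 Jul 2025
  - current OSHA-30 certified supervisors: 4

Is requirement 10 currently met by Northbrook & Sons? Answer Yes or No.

Yes

10. OSHA safety training 723 days ago vs limit 730 → met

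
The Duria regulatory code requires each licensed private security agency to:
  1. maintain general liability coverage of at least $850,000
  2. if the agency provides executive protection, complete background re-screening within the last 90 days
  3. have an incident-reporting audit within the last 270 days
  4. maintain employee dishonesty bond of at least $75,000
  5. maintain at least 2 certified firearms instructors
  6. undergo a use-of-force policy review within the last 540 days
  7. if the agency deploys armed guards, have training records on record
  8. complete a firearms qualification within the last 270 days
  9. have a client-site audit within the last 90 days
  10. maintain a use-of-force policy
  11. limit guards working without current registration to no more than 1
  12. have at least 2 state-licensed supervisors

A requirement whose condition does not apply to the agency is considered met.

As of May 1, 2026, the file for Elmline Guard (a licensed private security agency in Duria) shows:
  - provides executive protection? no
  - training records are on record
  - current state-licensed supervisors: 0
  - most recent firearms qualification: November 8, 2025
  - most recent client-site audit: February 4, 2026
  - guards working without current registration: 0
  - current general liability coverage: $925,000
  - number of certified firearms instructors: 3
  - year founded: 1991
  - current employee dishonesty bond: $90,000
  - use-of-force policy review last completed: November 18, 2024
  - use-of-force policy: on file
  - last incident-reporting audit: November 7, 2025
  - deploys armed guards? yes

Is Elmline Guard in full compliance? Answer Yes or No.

1. general liability coverage $925,000 ≥ $850,000 → met
2. condition 'provides executive protection' does not hold → requirement n/a → met
3. incident-reporting audit 175 days ago vs limit 270 → met
4. employee dishonesty bond $90,000 ≥ $75,000 → met
5. certified firearms instructors 3 ≥ 2 → met
6. use-of-force policy review 529 days ago vs limit 540 → met
7. condition 'deploys armed guards' holds; training records present → met
8. firearms qualification 174 days ago vs limit 270 → met
9. client-site audit 86 days ago vs limit 90 → met
10. use-of-force policy present → met
11. guards working without current registration 0 ≤ 1 → met
12. state-licensed supervisors 0 < 2 → not met
Not met: 12

No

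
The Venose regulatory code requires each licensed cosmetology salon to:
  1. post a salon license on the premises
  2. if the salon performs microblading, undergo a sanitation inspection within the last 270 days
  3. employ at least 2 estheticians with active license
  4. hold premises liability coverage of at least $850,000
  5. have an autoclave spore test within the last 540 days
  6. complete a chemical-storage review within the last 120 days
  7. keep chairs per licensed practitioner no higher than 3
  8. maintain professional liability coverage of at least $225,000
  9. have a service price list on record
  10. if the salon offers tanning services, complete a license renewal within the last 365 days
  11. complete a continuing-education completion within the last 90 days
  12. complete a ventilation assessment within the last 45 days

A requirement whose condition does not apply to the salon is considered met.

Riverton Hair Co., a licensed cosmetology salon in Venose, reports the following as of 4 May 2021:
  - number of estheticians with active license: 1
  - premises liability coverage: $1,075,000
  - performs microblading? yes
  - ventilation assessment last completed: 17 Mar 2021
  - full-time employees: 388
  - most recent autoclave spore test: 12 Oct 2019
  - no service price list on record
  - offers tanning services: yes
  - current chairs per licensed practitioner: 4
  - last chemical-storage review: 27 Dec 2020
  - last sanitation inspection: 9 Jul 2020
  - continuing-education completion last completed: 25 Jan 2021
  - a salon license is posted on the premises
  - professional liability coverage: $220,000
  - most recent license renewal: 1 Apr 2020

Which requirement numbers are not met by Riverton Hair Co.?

1. salon license present → met
2. condition 'performs microblading' holds; sanitation inspection 299 days ago vs limit 270 → not met
3. estheticians with active license 1 < 2 → not met
4. premises liability coverage $1,075,000 ≥ $850,000 → met
5. autoclave spore test 570 days ago vs limit 540 → not met
6. chemical-storage review 128 days ago vs limit 120 → not met
7. chairs per licensed practitioner 4 > 3 → not met
8. professional liability coverage $220,000 < $225,000 → not met
9. service price list absent → not met
10. condition 'offers tanning services' holds; license renewal 398 days ago vs limit 365 → not met
11. continuing-education completion 99 days ago vs limit 90 → not met
12. ventilation assessment 48 days ago vs limit 45 → not met
Not met: 2, 3, 5, 6, 7, 8, 9, 10, 11, 12

2, 3, 5, 6, 7, 8, 9, 10, 11, 12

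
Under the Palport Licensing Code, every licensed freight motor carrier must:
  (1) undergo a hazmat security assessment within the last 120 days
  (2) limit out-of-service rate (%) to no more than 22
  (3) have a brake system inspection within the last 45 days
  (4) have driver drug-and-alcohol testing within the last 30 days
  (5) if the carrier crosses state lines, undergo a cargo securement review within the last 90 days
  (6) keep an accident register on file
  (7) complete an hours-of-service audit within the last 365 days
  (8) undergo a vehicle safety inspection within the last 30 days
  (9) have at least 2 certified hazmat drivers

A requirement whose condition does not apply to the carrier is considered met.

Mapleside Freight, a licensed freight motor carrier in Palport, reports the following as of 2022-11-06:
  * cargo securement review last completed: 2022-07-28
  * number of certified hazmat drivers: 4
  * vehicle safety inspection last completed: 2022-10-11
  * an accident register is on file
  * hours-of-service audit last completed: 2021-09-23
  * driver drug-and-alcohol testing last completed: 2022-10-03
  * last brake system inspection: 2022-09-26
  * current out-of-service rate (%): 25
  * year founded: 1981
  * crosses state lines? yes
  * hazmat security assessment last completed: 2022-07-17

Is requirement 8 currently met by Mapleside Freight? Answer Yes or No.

8. vehicle safety inspection 26 days ago vs limit 30 → met

Yes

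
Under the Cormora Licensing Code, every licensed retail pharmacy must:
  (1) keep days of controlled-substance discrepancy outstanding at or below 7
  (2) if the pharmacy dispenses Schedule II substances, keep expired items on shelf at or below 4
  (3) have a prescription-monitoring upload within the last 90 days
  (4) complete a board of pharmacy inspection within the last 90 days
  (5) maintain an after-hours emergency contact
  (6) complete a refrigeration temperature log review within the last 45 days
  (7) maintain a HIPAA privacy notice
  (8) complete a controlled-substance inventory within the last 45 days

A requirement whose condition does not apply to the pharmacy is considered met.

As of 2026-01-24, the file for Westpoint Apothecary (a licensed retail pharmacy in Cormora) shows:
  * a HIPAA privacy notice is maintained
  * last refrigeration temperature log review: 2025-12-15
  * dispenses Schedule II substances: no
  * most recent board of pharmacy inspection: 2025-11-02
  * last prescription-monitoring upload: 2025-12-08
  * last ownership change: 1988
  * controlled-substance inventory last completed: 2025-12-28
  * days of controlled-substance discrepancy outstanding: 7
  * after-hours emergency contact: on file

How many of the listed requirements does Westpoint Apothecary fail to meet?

1. days of controlled-substance discrepancy outstanding 7 ≤ 7 → met
2. condition 'dispenses Schedule II substances' does not hold → requirement n/a → met
3. prescription-monitoring upload 47 days ago vs limit 90 → met
4. board of pharmacy inspection 83 days ago vs limit 90 → met
5. after-hours emergency contact present → met
6. refrigeration temperature log review 40 days ago vs limit 45 → met
7. HIPAA privacy notice present → met
8. controlled-substance inventory 27 days ago vs limit 45 → met
Not met: 0 of 8

0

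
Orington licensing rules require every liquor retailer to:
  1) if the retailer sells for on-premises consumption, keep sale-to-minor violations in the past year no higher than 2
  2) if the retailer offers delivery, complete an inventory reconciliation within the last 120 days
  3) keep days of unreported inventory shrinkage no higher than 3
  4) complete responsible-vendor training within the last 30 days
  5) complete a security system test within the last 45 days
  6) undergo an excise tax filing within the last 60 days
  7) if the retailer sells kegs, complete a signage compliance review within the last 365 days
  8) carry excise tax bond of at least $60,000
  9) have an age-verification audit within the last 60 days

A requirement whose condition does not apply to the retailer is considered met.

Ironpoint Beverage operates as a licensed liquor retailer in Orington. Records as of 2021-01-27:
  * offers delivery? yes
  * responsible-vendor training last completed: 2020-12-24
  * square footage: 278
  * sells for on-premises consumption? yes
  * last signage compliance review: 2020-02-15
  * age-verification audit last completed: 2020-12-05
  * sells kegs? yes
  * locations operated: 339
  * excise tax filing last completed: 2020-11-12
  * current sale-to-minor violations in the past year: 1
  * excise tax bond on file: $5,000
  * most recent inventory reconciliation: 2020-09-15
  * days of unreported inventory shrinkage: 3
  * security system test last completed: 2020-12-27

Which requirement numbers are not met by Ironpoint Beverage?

1. condition 'sells for on-premises consumption' holds; sale-to-minor violations in the past year 1 ≤ 2 → met
2. condition 'offers delivery' holds; inventory reconciliation 134 days ago vs limit 120 → not met
3. days of unreported inventory shrinkage 3 ≤ 3 → met
4. responsible-vendor training 34 days ago vs limit 30 → not met
5. security system test 31 days ago vs limit 45 → met
6. excise tax filing 76 days ago vs limit 60 → not met
7. condition 'sells kegs' holds; signage compliance review 347 days ago vs limit 365 → met
8. excise tax bond $5,000 < $60,000 → not met
9. age-verification audit 53 days ago vs limit 60 → met
Not met: 2, 4, 6, 8

2, 4, 6, 8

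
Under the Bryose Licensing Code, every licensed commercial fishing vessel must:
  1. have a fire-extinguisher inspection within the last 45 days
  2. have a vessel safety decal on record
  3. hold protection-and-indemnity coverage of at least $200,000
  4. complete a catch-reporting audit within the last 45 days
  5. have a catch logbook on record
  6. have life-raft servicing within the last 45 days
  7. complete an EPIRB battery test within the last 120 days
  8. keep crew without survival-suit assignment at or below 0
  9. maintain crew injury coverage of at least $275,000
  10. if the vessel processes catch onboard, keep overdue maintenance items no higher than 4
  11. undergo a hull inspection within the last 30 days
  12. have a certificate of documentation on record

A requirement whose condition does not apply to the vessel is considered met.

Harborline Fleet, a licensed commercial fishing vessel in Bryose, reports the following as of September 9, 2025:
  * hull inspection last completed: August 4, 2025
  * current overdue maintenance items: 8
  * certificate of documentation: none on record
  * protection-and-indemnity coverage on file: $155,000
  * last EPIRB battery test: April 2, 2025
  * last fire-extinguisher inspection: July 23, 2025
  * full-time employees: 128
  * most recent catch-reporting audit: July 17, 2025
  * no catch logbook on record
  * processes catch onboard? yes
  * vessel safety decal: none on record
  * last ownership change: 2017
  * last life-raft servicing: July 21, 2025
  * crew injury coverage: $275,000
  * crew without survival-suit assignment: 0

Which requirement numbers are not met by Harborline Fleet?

1. fire-extinguisher inspection 48 days ago vs limit 45 → not met
2. vessel safety decal absent → not met
3. protection-and-indemnity coverage $155,000 < $200,000 → not met
4. catch-reporting audit 54 days ago vs limit 45 → not met
5. catch logbook absent → not met
6. life-raft servicing 50 days ago vs limit 45 → not met
7. EPIRB battery test 160 days ago vs limit 120 → not met
8. crew without survival-suit assignment 0 ≤ 0 → met
9. crew injury coverage $275,000 ≥ $275,000 → met
10. condition 'processes catch onboard' holds; overdue maintenance items 8 > 4 → not met
11. hull inspection 36 days ago vs limit 30 → not met
12. certificate of documentation absent → not met
Not met: 1, 2, 3, 4, 5, 6, 7, 10, 11, 12

1, 2, 3, 4, 5, 6, 7, 10, 11, 12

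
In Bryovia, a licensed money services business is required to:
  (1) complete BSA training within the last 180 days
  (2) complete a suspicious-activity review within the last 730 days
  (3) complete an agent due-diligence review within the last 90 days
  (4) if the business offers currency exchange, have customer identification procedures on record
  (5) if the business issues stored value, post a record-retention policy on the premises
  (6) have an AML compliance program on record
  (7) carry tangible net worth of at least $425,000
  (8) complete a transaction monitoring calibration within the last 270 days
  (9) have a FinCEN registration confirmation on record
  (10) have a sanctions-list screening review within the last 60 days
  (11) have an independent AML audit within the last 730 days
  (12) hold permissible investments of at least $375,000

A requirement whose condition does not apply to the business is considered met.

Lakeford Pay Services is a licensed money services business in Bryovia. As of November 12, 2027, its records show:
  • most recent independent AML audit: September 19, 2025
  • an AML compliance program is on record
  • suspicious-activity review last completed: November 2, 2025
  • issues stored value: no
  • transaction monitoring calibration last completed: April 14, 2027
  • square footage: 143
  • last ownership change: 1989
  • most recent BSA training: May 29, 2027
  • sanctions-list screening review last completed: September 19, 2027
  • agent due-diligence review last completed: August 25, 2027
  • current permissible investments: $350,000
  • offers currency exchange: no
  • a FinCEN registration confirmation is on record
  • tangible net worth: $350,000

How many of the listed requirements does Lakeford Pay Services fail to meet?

1. BSA training 167 days ago vs limit 180 → met
2. suspicious-activity review 740 days ago vs limit 730 → not met
3. agent due-diligence review 79 days ago vs limit 90 → met
4. condition 'offers currency exchange' does not hold → requirement n/a → met
5. condition 'issues stored value' does not hold → requirement n/a → met
6. AML compliance program present → met
7. tangible net worth $350,000 < $425,000 → not met
8. transaction monitoring calibration 212 days ago vs limit 270 → met
9. FinCEN registration confirmation present → met
10. sanctions-list screening review 54 days ago vs limit 60 → met
11. independent AML audit 784 days ago vs limit 730 → not met
12. permissible investments $350,000 < $375,000 → not met
Not met: 4 of 12

4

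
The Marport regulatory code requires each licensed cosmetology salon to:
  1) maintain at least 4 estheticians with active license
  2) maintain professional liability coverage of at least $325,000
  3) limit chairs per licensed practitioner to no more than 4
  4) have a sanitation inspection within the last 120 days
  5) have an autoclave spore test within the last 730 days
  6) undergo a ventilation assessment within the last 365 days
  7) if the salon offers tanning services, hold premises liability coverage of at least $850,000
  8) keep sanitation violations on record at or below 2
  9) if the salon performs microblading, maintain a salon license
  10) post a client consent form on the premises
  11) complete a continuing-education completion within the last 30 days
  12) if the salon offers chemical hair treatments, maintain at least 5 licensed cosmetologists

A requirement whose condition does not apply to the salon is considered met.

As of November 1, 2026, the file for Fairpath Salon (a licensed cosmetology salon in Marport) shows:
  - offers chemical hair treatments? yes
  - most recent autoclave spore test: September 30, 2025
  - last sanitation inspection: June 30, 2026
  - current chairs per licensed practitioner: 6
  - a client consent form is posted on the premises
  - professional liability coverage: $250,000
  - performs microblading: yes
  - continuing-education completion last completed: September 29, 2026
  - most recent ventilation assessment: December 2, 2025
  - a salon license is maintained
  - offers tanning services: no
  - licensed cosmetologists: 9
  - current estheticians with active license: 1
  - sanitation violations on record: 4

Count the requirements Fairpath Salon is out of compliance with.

6

1. estheticians with active license 1 < 4 → not met
2. professional liability coverage $250,000 < $325,000 → not met
3. chairs per licensed practitioner 6 > 4 → not met
4. sanitation inspection 124 days ago vs limit 120 → not met
5. autoclave spore test 397 days ago vs limit 730 → met
6. ventilation assessment 334 days ago vs limit 365 → met
7. condition 'offers tanning services' does not hold → requirement n/a → met
8. sanitation violations on record 4 > 2 → not met
9. condition 'performs microblading' holds; salon license present → met
10. client consent form present → met
11. continuing-education completion 33 days ago vs limit 30 → not met
12. condition 'offers chemical hair treatments' holds; licensed cosmetologists 9 ≥ 5 → met
Not met: 6 of 12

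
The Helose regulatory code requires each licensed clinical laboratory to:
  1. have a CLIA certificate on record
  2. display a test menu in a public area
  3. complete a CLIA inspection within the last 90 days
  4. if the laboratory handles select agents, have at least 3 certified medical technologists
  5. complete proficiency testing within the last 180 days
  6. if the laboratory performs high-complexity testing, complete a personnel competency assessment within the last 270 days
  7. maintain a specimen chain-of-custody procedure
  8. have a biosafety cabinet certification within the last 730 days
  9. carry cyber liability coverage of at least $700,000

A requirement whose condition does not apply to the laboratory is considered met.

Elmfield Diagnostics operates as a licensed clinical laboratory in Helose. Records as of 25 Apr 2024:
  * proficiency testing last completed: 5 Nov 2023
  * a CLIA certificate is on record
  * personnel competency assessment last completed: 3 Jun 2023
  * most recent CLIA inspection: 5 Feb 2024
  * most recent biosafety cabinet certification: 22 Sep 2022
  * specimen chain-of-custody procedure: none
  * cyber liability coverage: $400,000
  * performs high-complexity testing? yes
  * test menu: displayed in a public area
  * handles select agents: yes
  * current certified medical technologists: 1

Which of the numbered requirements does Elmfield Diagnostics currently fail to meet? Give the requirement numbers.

4, 6, 7, 9

1. CLIA certificate present → met
2. test menu present → met
3. CLIA inspection 80 days ago vs limit 90 → met
4. condition 'handles select agents' holds; certified medical technologists 1 < 3 → not met
5. proficiency testing 172 days ago vs limit 180 → met
6. condition 'performs high-complexity testing' holds; personnel competency assessment 327 days ago vs limit 270 → not met
7. specimen chain-of-custody procedure absent → not met
8. biosafety cabinet certification 581 days ago vs limit 730 → met
9. cyber liability coverage $400,000 < $700,000 → not met
Not met: 4, 6, 7, 9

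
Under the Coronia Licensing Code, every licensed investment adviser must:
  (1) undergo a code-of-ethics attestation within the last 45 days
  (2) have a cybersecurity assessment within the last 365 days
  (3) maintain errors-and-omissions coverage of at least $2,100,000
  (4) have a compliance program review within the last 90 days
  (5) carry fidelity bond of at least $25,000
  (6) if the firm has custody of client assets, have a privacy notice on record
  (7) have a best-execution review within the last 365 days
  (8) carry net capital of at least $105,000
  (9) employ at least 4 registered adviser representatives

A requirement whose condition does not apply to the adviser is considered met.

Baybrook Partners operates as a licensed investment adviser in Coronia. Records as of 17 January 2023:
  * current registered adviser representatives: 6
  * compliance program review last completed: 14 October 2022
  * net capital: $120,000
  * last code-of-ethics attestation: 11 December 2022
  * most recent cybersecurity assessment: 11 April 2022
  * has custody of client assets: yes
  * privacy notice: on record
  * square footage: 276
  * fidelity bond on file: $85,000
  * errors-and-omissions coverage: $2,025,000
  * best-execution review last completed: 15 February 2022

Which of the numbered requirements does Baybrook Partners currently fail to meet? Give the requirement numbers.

1. code-of-ethics attestation 37 days ago vs limit 45 → met
2. cybersecurity assessment 281 days ago vs limit 365 → met
3. errors-and-omissions coverage $2,025,000 < $2,100,000 → not met
4. compliance program review 95 days ago vs limit 90 → not met
5. fidelity bond $85,000 ≥ $25,000 → met
6. condition 'has custody of client assets' holds; privacy notice present → met
7. best-execution review 336 days ago vs limit 365 → met
8. net capital $120,000 ≥ $105,000 → met
9. registered adviser representatives 6 ≥ 4 → met
Not met: 3, 4

3, 4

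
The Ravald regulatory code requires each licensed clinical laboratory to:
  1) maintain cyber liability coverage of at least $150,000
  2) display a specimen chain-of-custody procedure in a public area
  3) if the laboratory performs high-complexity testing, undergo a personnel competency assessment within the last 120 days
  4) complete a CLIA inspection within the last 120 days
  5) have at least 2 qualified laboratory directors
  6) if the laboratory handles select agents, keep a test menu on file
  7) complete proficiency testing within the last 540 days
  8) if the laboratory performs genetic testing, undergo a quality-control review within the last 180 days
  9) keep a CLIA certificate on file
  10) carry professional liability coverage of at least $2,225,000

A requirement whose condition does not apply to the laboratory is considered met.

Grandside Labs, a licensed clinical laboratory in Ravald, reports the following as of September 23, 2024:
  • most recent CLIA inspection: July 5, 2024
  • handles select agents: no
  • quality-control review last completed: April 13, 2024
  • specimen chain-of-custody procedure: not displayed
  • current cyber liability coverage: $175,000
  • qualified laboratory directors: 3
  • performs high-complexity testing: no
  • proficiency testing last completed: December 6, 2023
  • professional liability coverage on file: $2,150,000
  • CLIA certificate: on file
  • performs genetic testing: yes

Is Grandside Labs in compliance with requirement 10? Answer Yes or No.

10. professional liability coverage $2,150,000 < $2,225,000 → not met

No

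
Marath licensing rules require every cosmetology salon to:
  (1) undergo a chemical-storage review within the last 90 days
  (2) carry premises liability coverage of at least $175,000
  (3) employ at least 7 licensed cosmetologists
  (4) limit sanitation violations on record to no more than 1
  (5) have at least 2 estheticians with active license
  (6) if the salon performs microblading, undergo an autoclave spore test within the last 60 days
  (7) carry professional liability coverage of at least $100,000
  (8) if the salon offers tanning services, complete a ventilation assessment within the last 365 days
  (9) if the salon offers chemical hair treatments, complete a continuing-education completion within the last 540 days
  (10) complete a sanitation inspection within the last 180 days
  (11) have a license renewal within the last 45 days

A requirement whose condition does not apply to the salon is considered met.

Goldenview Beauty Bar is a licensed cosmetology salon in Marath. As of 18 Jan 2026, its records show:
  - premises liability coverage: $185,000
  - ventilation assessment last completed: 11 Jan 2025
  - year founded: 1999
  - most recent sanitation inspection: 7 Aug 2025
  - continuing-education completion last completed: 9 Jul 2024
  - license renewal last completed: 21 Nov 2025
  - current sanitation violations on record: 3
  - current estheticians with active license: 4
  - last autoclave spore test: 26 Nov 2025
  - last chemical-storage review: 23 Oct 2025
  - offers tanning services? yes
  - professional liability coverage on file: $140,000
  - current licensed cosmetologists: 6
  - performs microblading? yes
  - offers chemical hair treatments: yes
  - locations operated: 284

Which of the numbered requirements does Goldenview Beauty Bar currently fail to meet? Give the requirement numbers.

3, 4, 8, 9, 11

1. chemical-storage review 87 days ago vs limit 90 → met
2. premises liability coverage $185,000 ≥ $175,000 → met
3. licensed cosmetologists 6 < 7 → not met
4. sanitation violations on record 3 > 1 → not met
5. estheticians with active license 4 ≥ 2 → met
6. condition 'performs microblading' holds; autoclave spore test 53 days ago vs limit 60 → met
7. professional liability coverage $140,000 ≥ $100,000 → met
8. condition 'offers tanning services' holds; ventilation assessment 372 days ago vs limit 365 → not met
9. condition 'offers chemical hair treatments' holds; continuing-education completion 558 days ago vs limit 540 → not met
10. sanitation inspection 164 days ago vs limit 180 → met
11. license renewal 58 days ago vs limit 45 → not met
Not met: 3, 4, 8, 9, 11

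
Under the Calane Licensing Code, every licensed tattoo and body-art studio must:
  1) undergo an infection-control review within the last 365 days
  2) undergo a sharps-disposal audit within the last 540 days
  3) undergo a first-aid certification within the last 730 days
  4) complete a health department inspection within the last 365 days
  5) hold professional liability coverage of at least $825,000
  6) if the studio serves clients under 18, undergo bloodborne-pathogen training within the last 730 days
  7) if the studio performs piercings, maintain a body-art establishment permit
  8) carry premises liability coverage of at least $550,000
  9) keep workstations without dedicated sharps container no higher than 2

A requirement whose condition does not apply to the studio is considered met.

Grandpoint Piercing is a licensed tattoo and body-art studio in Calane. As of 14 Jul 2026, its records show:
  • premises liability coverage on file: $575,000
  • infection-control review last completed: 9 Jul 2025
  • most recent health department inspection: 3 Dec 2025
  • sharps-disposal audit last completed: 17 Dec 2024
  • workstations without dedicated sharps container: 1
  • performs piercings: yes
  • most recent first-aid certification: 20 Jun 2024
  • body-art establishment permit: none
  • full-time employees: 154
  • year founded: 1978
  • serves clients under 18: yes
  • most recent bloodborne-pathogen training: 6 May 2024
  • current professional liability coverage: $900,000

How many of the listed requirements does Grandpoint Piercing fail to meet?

1. infection-control review 370 days ago vs limit 365 → not met
2. sharps-disposal audit 574 days ago vs limit 540 → not met
3. first-aid certification 754 days ago vs limit 730 → not met
4. health department inspection 223 days ago vs limit 365 → met
5. professional liability coverage $900,000 ≥ $825,000 → met
6. condition 'serves clients under 18' holds; bloodborne-pathogen training 799 days ago vs limit 730 → not met
7. condition 'performs piercings' holds; body-art establishment permit absent → not met
8. premises liability coverage $575,000 ≥ $550,000 → met
9. workstations without dedicated sharps container 1 ≤ 2 → met
Not met: 5 of 9

5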